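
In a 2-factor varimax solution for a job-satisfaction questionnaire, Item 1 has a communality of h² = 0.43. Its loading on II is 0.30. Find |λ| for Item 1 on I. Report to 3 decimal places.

0.583

Under orthogonal rotation h² = Σλ², so λ_I² = h² − (0.0900) = 0.43 − 0.0900 = 0.3400.
|λ| = √0.3400 = 0.5831.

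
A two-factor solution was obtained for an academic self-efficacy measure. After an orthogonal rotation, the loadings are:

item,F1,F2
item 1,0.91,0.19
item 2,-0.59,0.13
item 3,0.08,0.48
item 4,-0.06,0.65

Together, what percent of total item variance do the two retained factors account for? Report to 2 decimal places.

SS loadings by factor: 1.1862, 0.7059; total = 1.8921.
Total variance with 4 standardized items is 4, so the solution explains 1.8921/4 = 0.4730 = 47.30%.

47.30%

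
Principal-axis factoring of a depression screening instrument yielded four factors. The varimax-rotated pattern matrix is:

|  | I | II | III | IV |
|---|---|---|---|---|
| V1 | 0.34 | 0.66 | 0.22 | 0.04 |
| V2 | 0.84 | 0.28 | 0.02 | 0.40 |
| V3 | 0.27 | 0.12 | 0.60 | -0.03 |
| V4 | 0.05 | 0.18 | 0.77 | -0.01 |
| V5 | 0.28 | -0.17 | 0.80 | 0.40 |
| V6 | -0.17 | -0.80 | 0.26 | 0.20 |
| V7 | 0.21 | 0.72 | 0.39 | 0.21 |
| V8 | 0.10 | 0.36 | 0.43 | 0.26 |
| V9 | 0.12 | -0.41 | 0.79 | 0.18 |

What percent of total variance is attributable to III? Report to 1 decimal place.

SS loadings for III = 0.22² + 0.02² + 0.60² + 0.77² + 0.80² + 0.26² + 0.39² + 0.43² + 0.79² = 2.6704
With 9 standardized items, total variance = 9. Proportion = 2.6704/9 = 0.2967 → 29.67%.

29.7%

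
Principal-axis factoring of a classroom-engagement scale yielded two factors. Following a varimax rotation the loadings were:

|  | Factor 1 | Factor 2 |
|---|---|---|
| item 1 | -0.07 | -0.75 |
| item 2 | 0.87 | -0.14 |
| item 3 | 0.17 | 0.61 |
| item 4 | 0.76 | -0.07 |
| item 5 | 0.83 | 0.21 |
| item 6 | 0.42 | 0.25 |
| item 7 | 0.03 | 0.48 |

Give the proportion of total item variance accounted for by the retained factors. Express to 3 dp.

SS loadings by factor: 2.2345, 1.2961; total = 3.5306.
Total variance with 7 standardized items is 7, so the solution explains 3.5306/7 = 0.5044.

0.504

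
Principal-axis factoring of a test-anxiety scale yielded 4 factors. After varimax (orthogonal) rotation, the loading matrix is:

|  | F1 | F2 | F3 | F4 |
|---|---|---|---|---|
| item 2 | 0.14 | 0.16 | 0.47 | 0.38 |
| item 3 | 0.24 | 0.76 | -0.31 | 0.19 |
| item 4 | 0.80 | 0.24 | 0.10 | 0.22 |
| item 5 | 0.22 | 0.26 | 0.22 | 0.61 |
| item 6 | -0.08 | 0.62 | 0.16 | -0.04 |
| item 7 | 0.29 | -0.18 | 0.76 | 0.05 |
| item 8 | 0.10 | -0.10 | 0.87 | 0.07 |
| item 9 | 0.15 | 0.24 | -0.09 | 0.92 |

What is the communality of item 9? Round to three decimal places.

0.935

h² = 0.15² + 0.24² + (-0.09)² + 0.92² = 0.0225 + 0.0576 + 0.0081 + 0.8464 = 0.9346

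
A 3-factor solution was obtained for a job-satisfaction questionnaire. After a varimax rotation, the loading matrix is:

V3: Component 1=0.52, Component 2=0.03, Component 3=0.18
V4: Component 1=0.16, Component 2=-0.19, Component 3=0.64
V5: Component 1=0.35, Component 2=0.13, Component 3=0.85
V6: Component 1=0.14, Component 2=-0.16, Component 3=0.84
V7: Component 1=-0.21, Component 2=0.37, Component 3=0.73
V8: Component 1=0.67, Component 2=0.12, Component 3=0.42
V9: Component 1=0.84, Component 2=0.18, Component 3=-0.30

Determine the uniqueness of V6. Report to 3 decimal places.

0.249

h² = 0.14² + (-0.16)² + 0.84² = 0.0196 + 0.0256 + 0.7056 = 0.7508
Uniqueness u² = 1 − h² = 1 − 0.7508 = 0.2492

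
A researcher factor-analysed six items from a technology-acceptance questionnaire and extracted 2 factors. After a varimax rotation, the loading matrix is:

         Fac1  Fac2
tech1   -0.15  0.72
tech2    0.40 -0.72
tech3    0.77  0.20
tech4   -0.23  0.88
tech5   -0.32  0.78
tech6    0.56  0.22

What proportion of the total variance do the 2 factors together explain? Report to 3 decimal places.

0.625

Communalities: 0.5409, 0.6784, 0.6329, 0.8273, 0.7108, 0.3620; Σh² = 3.7523.
Total variance with 6 standardized items is 6, so the solution explains 3.7523/6 = 0.6254.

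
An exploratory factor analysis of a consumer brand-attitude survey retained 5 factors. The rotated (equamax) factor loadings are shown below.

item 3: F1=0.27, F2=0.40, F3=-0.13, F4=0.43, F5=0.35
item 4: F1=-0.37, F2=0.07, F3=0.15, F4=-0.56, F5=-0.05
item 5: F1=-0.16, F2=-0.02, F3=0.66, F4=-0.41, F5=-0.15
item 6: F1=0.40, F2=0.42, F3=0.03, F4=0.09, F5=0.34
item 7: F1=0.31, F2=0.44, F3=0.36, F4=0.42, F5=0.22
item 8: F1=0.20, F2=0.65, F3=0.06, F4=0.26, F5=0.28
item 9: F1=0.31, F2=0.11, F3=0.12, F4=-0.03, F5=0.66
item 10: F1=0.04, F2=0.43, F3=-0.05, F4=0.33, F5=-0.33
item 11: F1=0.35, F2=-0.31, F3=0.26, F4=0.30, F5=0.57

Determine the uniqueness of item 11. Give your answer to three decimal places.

0.299

h² = 0.35² + (-0.31)² + 0.26² + 0.30² + 0.57² = 0.1225 + 0.0961 + 0.0676 + 0.0900 + 0.3249 = 0.7011
Uniqueness u² = 1 − h² = 1 − 0.7011 = 0.2989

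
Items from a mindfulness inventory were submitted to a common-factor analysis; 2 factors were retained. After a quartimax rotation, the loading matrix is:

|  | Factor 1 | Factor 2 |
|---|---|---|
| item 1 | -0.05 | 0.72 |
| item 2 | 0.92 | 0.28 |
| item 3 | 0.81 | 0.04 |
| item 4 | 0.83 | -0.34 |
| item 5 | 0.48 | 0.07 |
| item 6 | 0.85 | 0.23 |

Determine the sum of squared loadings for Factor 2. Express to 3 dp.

SS loadings for Factor 2 = 0.72² + 0.28² + 0.04² + (-0.34)² + 0.07² + 0.23² = 0.5184 + 0.0784 + 0.0016 + 0.1156 + 0.0049 + 0.0529 = 0.7718

0.772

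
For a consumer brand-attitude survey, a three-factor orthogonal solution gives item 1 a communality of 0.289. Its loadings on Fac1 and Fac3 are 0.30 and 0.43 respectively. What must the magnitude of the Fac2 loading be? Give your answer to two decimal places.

0.12

Under orthogonal rotation h² = Σλ², so λ_Fac2² = h² − (0.2749) = 0.289 − 0.2749 = 0.0141.
|λ| = √0.0141 = 0.1187.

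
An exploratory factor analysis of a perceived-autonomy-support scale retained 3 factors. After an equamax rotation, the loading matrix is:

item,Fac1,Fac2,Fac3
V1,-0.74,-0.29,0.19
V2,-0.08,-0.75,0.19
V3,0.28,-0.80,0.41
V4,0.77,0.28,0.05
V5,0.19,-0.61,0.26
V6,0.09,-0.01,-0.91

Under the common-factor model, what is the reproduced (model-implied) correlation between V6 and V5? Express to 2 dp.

r̂ = Σ λ_i·λ_j across factors = (0.09)(0.19) + (-0.01)(-0.61) + (-0.91)(0.26)
  = +0.0171 +0.0061 -0.2366 = -0.2134

-0.21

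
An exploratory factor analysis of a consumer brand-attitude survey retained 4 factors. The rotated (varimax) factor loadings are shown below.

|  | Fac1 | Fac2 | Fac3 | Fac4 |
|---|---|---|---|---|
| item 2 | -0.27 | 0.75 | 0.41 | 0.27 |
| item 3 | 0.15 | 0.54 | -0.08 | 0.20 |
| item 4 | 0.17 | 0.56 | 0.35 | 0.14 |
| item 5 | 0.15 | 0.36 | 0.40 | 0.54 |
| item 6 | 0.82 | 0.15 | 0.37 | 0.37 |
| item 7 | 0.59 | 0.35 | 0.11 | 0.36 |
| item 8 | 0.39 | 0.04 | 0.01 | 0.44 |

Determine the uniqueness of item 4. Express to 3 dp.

0.515

h² = 0.17² + 0.56² + 0.35² + 0.14² = 0.0289 + 0.3136 + 0.1225 + 0.0196 = 0.4846
Uniqueness u² = 1 − h² = 1 − 0.4846 = 0.5154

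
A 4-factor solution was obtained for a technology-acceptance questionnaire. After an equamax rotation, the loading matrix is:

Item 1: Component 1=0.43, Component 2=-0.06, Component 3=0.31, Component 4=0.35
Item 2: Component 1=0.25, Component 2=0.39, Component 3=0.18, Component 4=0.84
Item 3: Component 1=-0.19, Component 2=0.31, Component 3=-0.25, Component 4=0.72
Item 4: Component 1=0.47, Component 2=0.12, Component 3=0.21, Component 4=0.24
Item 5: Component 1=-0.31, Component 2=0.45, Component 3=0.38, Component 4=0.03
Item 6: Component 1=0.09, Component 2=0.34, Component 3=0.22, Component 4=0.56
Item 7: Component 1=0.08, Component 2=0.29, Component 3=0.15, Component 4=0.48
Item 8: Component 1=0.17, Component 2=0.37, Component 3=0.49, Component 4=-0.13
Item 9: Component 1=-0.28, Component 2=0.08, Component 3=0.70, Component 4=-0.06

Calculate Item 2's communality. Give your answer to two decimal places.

h² = 0.25² + 0.39² + 0.18² + 0.84² = 0.0625 + 0.1521 + 0.0324 + 0.7056 = 0.9526

0.95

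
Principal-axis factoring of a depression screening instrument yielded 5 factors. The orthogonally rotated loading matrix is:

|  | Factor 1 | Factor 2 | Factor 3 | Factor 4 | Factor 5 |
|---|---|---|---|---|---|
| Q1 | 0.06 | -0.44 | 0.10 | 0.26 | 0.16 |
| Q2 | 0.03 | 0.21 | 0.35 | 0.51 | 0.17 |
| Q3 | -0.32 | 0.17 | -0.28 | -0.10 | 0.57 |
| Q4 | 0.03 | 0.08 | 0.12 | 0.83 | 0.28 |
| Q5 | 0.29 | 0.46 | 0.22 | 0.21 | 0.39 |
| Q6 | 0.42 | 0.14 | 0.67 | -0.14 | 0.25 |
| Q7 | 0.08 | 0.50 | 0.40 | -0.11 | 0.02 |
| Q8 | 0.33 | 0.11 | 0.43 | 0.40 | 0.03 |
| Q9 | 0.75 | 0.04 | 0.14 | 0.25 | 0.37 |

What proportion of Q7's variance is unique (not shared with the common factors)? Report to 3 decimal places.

h² = 0.08² + 0.50² + 0.40² + (-0.11)² + 0.02² = 0.0064 + 0.2500 + 0.1600 + 0.0121 + 0.0004 = 0.4289
Uniqueness u² = 1 − h² = 1 − 0.4289 = 0.5711

0.571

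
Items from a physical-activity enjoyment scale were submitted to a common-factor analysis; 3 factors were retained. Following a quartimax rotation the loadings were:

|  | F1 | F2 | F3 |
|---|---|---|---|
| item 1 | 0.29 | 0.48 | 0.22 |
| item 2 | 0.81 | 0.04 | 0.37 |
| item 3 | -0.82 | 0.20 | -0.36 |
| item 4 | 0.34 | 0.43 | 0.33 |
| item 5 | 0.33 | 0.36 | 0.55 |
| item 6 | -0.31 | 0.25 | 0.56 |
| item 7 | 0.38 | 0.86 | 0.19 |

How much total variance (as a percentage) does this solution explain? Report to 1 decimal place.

62.0%

Communalities: 0.3629, 0.7946, 0.8420, 0.4094, 0.5410, 0.4722, 0.9201; Σh² = 4.3422.
Total variance with 7 standardized items is 7, so the solution explains 4.3422/7 = 0.6203 = 62.03%.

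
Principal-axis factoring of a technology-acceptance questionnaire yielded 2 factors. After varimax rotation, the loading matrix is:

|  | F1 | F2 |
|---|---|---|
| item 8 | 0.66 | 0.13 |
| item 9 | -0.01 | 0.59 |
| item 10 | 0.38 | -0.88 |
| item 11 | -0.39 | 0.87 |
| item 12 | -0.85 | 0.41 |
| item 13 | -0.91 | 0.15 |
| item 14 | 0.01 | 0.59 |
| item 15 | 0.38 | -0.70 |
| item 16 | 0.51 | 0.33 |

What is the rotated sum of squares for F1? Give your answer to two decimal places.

2.69

SS loadings for F1 = 0.66² + (-0.01)² + 0.38² + (-0.39)² + (-0.85)² + (-0.91)² + 0.01² + 0.38² + 0.51² = 0.4356 + 0.0001 + 0.1444 + 0.1521 + 0.7225 + 0.8281 + 0.0001 + 0.1444 + 0.2601 = 2.6874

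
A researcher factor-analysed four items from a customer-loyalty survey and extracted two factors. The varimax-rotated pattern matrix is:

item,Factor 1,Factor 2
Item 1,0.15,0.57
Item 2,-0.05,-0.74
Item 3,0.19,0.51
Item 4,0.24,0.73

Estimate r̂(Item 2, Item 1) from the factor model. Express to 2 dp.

-0.43

r̂ = Σ λ_i·λ_j across factors = (-0.05)(0.15) + (-0.74)(0.57)
  = -0.0075 -0.4218 = -0.4293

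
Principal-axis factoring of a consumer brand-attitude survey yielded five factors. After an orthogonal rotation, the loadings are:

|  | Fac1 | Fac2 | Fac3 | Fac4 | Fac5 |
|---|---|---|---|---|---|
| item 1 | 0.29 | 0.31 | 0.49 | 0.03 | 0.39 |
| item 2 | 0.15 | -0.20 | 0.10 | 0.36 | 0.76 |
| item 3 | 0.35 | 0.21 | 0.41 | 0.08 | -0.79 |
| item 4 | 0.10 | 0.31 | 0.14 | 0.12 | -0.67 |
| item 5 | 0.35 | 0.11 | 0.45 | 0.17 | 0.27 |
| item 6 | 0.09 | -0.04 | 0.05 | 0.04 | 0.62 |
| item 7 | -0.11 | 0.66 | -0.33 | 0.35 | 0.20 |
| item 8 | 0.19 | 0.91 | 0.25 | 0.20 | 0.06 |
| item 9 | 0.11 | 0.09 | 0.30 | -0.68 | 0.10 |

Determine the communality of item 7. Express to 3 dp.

h² = (-0.11)² + 0.66² + (-0.33)² + 0.35² + 0.20² = 0.0121 + 0.4356 + 0.1089 + 0.1225 + 0.0400 = 0.7191

0.719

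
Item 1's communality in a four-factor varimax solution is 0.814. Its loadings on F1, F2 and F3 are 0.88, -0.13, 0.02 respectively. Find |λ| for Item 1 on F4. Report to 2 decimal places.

0.15

Under orthogonal rotation h² = Σλ², so λ_F4² = h² − (0.7917) = 0.814 − 0.7917 = 0.0223.
|λ| = √0.0223 = 0.1493.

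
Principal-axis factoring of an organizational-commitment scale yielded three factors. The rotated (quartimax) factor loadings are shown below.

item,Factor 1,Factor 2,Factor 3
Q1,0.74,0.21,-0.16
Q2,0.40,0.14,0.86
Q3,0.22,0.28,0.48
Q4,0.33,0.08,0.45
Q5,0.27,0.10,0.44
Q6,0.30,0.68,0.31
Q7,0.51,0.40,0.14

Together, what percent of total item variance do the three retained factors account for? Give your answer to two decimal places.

51.09%

SS loadings by factor: 1.2879, 0.7809, 1.5074; total = 3.5762.
Total variance with 7 standardized items is 7, so the solution explains 3.5762/7 = 0.5109 = 51.09%.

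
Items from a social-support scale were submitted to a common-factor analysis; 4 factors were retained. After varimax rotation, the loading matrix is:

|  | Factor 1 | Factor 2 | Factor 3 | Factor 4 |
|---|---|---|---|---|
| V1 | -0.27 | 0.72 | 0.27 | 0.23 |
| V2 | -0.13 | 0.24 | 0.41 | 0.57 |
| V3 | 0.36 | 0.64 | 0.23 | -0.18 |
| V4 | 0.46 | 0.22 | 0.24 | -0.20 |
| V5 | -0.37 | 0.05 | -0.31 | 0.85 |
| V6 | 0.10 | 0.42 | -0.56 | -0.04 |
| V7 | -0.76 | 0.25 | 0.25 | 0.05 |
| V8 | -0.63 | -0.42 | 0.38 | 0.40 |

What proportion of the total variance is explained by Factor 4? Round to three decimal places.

SS loadings for Factor 4 = 0.23² + 0.57² + (-0.18)² + (-0.20)² + 0.85² + (-0.04)² + 0.05² + 0.40² = 1.3368
Proportion of variance = 1.3368 / 8 = 0.1671.

0.167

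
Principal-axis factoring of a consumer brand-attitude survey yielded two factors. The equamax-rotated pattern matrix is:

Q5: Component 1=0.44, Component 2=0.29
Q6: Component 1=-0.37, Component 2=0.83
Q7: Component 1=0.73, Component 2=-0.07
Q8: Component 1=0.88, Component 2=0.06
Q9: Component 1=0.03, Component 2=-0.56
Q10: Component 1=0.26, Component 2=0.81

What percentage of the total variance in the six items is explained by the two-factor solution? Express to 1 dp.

57.6%

SS loadings by factor: 1.7063, 1.7512; total = 3.4575.
Total variance with 6 standardized items is 6, so the solution explains 3.4575/6 = 0.5763 = 57.62%.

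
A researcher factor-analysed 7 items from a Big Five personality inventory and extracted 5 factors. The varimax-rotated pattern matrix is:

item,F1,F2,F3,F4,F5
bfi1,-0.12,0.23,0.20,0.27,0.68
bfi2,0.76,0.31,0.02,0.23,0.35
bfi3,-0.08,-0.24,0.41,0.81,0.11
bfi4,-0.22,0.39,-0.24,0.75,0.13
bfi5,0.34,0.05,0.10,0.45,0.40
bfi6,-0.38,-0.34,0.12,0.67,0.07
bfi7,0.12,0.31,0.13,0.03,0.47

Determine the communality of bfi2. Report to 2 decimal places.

0.85

h² = 0.76² + 0.31² + 0.02² + 0.23² + 0.35² = 0.5776 + 0.0961 + 0.0004 + 0.0529 + 0.1225 = 0.8495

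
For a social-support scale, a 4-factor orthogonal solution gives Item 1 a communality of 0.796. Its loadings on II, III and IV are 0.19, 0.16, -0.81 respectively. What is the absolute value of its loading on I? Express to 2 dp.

0.28

Under orthogonal rotation h² = Σλ², so λ_I² = h² − (0.7178) = 0.796 − 0.7178 = 0.0782.
|λ| = √0.0782 = 0.2796.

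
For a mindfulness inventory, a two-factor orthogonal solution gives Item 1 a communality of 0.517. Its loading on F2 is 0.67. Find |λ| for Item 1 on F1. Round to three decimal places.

0.261

Under orthogonal rotation h² = Σλ², so λ_F1² = h² − (0.4489) = 0.517 − 0.4489 = 0.0681.
|λ| = √0.0681 = 0.2610.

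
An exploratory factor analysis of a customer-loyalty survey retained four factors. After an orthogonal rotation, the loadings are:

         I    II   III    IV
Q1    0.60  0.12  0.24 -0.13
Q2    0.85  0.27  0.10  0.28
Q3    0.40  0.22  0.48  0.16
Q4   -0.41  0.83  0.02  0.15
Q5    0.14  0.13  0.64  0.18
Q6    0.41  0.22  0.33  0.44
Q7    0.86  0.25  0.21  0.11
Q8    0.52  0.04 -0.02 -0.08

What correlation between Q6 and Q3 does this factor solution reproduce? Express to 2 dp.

r̂ = Σ λ_i·λ_j across factors = (0.41)(0.40) + (0.22)(0.22) + (0.33)(0.48) + (0.44)(0.16)
  = +0.1640 +0.0484 +0.1584 +0.0704 = 0.4412

0.44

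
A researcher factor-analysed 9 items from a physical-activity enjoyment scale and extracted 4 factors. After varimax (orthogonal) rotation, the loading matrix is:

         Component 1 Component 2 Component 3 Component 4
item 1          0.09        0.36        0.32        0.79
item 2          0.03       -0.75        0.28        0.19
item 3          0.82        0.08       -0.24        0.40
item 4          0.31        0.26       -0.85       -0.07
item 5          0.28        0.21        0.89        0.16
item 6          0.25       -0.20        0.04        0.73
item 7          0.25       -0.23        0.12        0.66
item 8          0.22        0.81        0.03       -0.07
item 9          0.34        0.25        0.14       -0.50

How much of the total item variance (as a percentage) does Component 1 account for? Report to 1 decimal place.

12.7%

SS loadings for Component 1 = 0.09² + 0.03² + 0.82² + 0.31² + 0.28² + 0.25² + 0.25² + 0.22² + 0.34² = 1.1449
With 9 standardized items, total variance = 9. Proportion = 1.1449/9 = 0.1272 → 12.72%.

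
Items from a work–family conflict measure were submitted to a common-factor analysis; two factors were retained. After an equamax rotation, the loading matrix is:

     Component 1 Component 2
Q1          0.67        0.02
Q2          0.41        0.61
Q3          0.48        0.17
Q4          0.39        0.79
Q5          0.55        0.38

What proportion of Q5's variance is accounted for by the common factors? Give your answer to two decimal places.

h² = 0.55² + 0.38² = 0.3025 + 0.1444 = 0.4469

0.45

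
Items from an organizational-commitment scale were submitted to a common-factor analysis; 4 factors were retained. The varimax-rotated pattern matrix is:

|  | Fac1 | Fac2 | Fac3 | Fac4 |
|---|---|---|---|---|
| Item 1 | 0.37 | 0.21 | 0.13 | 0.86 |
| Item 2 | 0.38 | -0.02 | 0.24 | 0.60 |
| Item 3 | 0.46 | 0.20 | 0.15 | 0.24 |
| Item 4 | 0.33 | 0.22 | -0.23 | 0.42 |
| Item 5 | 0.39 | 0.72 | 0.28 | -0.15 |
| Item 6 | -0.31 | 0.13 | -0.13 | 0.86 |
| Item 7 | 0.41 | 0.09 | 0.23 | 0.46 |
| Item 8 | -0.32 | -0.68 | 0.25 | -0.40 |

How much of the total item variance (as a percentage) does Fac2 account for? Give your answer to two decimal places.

SS loadings for Fac2 = 0.21² + (-0.02)² + 0.20² + 0.22² + 0.72² + 0.13² + 0.09² + (-0.68)² = 1.1387
With 8 standardized items, total variance = 8. Proportion = 1.1387/8 = 0.1423 → 14.23%.

14.23%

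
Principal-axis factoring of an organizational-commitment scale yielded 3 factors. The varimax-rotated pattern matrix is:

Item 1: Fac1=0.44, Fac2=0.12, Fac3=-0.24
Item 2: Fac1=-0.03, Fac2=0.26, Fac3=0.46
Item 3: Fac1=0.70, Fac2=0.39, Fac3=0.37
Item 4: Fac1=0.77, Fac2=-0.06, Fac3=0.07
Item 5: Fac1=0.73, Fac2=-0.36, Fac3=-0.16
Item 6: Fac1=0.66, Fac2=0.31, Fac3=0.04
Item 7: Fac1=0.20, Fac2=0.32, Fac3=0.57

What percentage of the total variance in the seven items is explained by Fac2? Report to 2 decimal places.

8.08%

SS loadings for Fac2 = 0.12² + 0.26² + 0.39² + (-0.06)² + (-0.36)² + 0.31² + 0.32² = 0.5658
With 7 standardized items, total variance = 7. Proportion = 0.5658/7 = 0.0808 → 8.08%.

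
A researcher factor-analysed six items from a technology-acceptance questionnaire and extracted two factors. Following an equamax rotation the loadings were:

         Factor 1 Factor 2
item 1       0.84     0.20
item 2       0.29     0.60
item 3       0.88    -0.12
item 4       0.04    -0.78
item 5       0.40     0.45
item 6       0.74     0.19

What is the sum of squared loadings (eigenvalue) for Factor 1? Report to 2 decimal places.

SS loadings for Factor 1 = 0.84² + 0.29² + 0.88² + 0.04² + 0.40² + 0.74² = 0.7056 + 0.0841 + 0.7744 + 0.0016 + 0.1600 + 0.5476 = 2.2733

2.27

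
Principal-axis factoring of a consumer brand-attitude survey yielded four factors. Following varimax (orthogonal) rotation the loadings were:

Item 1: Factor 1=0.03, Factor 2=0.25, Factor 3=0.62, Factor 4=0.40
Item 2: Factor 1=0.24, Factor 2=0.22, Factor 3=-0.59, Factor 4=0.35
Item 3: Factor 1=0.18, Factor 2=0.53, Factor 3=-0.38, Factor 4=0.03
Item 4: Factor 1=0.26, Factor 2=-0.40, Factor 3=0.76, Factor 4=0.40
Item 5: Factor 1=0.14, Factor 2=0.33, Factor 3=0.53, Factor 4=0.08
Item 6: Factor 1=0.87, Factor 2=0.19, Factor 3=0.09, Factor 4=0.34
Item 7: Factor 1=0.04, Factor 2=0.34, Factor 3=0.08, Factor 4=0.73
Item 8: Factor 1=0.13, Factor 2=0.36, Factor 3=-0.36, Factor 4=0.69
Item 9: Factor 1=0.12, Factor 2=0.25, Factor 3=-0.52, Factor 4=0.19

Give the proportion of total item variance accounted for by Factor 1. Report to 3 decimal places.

SS loadings for Factor 1 = 0.03² + 0.24² + 0.18² + 0.26² + 0.14² + 0.87² + 0.04² + 0.13² + 0.12² = 0.9679
Proportion of variance = 0.9679 / 9 = 0.1075.

0.108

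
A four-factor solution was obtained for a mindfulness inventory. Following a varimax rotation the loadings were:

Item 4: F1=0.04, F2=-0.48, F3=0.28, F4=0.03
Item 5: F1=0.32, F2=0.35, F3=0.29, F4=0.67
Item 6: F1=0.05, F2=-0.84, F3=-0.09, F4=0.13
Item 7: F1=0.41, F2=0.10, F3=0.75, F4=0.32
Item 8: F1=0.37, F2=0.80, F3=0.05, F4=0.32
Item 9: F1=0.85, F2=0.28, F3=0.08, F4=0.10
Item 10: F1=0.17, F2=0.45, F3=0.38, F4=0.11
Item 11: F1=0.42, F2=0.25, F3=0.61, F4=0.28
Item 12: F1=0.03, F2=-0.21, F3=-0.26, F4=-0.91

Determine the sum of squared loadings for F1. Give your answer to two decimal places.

SS loadings for F1 = 0.04² + 0.32² + 0.05² + 0.41² + 0.37² + 0.85² + 0.17² + 0.42² + 0.03² = 0.0016 + 0.1024 + 0.0025 + 0.1681 + 0.1369 + 0.7225 + 0.0289 + 0.1764 + 0.0009 = 1.3402

1.34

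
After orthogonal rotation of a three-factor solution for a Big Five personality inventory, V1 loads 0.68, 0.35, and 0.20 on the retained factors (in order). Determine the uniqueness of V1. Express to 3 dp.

0.375

h² = 0.68² + 0.35² + 0.20² = 0.4624 + 0.1225 + 0.0400 = 0.6249
Uniqueness u² = 1 − h² = 1 − 0.6249 = 0.3751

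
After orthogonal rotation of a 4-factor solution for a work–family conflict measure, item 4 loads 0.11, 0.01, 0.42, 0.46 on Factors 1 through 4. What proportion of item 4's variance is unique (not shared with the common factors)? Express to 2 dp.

h² = 0.11² + 0.01² + 0.42² + 0.46² = 0.0121 + 0.0001 + 0.1764 + 0.2116 = 0.4002
Uniqueness u² = 1 − h² = 1 − 0.4002 = 0.5998

0.60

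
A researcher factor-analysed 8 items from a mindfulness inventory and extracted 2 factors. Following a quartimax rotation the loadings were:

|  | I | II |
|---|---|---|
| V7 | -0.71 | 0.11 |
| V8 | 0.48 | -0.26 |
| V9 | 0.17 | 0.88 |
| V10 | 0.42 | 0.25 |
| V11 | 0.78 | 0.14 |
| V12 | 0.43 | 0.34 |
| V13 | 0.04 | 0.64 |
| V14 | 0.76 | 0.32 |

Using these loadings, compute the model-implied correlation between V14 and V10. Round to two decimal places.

r̂ = Σ λ_i·λ_j across factors = (0.76)(0.42) + (0.32)(0.25)
  = +0.3192 +0.0800 = 0.3992

0.40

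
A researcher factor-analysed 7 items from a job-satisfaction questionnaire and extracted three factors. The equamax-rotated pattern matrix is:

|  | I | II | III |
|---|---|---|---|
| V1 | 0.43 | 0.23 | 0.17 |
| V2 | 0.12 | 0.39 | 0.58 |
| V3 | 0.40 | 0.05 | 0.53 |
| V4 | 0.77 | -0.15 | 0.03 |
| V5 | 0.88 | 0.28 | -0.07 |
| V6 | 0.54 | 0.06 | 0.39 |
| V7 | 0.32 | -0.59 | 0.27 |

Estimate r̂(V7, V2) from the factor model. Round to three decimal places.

r̂ = Σ λ_i·λ_j across factors = (0.32)(0.12) + (-0.59)(0.39) + (0.27)(0.58)
  = +0.0384 -0.2301 +0.1566 = -0.0351

-0.035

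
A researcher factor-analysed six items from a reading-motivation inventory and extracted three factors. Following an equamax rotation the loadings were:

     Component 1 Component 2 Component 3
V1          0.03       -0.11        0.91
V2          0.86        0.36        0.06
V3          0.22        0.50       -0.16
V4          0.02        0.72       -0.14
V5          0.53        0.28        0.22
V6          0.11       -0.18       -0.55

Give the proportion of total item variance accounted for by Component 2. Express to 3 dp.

0.170

SS loadings for Component 2 = (-0.11)² + 0.36² + 0.50² + 0.72² + 0.28² + (-0.18)² = 1.0209
Proportion of variance = 1.0209 / 6 = 0.1701.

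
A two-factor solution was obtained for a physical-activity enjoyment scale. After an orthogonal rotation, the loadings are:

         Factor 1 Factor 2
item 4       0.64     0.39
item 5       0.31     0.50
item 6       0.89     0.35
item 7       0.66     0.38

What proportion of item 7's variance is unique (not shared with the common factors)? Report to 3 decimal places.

0.420

h² = 0.66² + 0.38² = 0.4356 + 0.1444 = 0.5800
Uniqueness u² = 1 − h² = 1 − 0.5800 = 0.4200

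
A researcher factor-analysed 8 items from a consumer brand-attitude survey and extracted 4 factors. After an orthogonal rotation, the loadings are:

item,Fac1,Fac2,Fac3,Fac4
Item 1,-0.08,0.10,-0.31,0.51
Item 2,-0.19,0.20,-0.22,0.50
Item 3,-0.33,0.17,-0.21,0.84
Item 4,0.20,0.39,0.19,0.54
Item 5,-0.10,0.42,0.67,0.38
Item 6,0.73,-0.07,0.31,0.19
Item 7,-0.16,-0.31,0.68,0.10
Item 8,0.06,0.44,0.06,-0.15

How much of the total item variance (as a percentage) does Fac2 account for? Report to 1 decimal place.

8.8%

SS loadings for Fac2 = 0.10² + 0.20² + 0.17² + 0.39² + 0.42² + (-0.07)² + (-0.31)² + 0.44² = 0.7020
With 8 standardized items, total variance = 8. Proportion = 0.7020/8 = 0.0877 → 8.77%.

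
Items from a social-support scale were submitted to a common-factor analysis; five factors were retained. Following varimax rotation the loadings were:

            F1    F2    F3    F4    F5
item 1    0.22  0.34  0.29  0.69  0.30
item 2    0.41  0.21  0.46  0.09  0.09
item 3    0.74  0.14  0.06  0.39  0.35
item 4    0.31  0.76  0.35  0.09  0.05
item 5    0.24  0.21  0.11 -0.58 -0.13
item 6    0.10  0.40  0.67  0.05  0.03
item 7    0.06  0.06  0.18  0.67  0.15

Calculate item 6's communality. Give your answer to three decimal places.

h² = 0.10² + 0.40² + 0.67² + 0.05² + 0.03² = 0.0100 + 0.1600 + 0.4489 + 0.0025 + 0.0009 = 0.6223

0.622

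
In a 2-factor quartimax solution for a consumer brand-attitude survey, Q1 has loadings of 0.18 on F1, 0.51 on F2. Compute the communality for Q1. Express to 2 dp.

h² = 0.18² + 0.51² = 0.0324 + 0.2601 = 0.2925

0.29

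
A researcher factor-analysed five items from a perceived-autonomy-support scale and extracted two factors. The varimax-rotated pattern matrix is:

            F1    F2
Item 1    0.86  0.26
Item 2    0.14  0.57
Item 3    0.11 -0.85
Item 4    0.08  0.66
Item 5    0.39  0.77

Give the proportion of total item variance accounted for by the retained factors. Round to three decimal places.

SS loadings by factor: 0.9298, 2.1435; total = 3.0733.
Total variance with 5 standardized items is 5, so the solution explains 3.0733/5 = 0.6147.

0.615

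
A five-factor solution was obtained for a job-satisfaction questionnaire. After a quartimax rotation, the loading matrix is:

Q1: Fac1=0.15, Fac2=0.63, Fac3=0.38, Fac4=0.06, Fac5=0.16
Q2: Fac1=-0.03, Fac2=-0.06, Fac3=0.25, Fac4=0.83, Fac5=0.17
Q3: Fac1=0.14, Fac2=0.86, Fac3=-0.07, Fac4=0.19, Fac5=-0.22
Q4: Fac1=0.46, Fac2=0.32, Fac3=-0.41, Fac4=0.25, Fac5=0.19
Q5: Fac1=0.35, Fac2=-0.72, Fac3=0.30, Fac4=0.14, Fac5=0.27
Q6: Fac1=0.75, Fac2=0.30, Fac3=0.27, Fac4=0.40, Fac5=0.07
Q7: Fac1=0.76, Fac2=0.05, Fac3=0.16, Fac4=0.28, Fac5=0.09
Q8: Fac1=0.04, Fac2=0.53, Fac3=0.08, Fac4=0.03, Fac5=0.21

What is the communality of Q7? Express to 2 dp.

h² = 0.76² + 0.05² + 0.16² + 0.28² + 0.09² = 0.5776 + 0.0025 + 0.0256 + 0.0784 + 0.0081 = 0.6922

0.69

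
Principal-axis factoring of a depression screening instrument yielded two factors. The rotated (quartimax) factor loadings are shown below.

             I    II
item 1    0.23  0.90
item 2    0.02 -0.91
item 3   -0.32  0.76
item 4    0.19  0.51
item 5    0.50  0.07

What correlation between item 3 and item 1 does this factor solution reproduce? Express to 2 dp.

0.61

r̂ = Σ λ_i·λ_j across factors = (-0.32)(0.23) + (0.76)(0.90)
  = -0.0736 +0.6840 = 0.6104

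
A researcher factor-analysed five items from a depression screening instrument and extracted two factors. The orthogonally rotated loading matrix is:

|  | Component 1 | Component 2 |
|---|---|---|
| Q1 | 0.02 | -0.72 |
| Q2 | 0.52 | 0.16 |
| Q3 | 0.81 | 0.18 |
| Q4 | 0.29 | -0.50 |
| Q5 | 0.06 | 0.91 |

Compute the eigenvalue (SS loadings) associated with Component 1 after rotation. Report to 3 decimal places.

1.015

SS loadings for Component 1 = 0.02² + 0.52² + 0.81² + 0.29² + 0.06² = 0.0004 + 0.2704 + 0.6561 + 0.0841 + 0.0036 = 1.0146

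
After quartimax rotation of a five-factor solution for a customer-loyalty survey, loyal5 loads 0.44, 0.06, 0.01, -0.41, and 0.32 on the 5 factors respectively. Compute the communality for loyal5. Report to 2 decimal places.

h² = 0.44² + 0.06² + 0.01² + (-0.41)² + 0.32² = 0.1936 + 0.0036 + 0.0001 + 0.1681 + 0.1024 = 0.4678

0.47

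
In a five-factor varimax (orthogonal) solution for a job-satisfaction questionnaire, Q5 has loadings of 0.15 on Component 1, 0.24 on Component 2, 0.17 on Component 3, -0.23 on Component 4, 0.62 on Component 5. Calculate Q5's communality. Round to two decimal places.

h² = 0.15² + 0.24² + 0.17² + (-0.23)² + 0.62² = 0.0225 + 0.0576 + 0.0289 + 0.0529 + 0.3844 = 0.5463

0.55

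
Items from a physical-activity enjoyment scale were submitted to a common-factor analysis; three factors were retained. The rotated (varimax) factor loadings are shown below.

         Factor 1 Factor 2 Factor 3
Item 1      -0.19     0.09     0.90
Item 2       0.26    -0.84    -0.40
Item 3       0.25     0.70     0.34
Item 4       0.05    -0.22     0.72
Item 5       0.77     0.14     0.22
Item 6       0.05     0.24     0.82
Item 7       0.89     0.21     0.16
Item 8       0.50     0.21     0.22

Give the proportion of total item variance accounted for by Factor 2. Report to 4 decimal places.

SS loadings for Factor 2 = 0.09² + (-0.84)² + 0.70² + (-0.22)² + 0.14² + 0.24² + 0.21² + 0.21² = 1.4175
Proportion of variance = 1.4175 / 8 = 0.1772.

0.1772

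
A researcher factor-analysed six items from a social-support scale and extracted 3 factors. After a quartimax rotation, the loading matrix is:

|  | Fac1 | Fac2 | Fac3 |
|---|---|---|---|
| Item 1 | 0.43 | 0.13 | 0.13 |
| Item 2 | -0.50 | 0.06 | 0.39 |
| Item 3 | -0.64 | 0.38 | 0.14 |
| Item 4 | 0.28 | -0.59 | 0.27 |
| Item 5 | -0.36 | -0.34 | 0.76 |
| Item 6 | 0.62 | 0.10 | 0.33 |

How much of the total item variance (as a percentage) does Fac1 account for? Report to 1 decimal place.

23.9%

SS loadings for Fac1 = 0.43² + (-0.50)² + (-0.64)² + 0.28² + (-0.36)² + 0.62² = 1.4369
With 6 standardized items, total variance = 6. Proportion = 1.4369/6 = 0.2395 → 23.95%.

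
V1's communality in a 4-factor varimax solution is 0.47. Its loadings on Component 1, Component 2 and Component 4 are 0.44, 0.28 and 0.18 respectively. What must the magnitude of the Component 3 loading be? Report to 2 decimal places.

0.41

Under orthogonal rotation h² = Σλ², so λ_Component 3² = h² − (0.3044) = 0.47 − 0.3044 = 0.1656.
|λ| = √0.1656 = 0.4069.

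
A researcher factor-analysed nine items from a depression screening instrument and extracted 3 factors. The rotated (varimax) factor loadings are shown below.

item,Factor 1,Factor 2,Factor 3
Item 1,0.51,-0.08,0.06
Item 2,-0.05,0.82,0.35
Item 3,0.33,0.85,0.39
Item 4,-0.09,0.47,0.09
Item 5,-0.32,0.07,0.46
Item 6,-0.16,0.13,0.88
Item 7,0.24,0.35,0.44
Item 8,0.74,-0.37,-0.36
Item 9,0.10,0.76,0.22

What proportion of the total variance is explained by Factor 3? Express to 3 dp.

SS loadings for Factor 3 = 0.06² + 0.35² + 0.39² + 0.09² + 0.46² + 0.88² + 0.44² + (-0.36)² + 0.22² = 1.6439
Proportion of variance = 1.6439 / 9 = 0.1827.

0.183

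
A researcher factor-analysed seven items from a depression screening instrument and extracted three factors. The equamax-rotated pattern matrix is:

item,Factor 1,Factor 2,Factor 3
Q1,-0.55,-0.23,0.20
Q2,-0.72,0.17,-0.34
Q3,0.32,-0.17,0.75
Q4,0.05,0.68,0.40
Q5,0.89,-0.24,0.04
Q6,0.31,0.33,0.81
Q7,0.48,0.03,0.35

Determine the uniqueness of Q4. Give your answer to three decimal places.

0.375

h² = 0.05² + 0.68² + 0.40² = 0.0025 + 0.4624 + 0.1600 = 0.6249
Uniqueness u² = 1 − h² = 1 − 0.6249 = 0.3751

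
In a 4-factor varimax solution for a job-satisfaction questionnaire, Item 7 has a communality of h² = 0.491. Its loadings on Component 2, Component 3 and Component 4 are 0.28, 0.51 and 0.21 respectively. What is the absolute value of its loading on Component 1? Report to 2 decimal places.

Under orthogonal rotation h² = Σλ², so λ_Component 1² = h² − (0.3826) = 0.491 − 0.3826 = 0.1084.
|λ| = √0.1084 = 0.3292.

0.33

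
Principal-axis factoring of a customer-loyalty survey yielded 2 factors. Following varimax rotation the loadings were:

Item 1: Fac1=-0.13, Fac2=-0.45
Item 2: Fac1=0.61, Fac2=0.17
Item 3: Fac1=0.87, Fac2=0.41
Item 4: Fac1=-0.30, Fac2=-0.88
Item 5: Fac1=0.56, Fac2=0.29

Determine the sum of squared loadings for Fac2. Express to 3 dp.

SS loadings for Fac2 = (-0.45)² + 0.17² + 0.41² + (-0.88)² + 0.29² = 0.2025 + 0.0289 + 0.1681 + 0.7744 + 0.0841 = 1.2580

1.258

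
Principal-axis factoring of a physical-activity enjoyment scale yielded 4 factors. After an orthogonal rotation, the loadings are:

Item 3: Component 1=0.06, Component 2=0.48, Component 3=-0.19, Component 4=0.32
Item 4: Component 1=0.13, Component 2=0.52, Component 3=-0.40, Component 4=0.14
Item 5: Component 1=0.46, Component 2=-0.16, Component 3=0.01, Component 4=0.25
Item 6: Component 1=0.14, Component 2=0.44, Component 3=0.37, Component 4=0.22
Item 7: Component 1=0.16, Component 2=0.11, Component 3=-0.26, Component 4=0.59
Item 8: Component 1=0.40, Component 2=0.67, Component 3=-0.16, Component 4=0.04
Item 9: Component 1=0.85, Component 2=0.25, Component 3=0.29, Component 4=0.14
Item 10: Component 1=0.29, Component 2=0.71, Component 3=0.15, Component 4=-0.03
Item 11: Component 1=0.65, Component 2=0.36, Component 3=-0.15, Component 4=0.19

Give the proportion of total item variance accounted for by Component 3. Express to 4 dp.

0.0617

SS loadings for Component 3 = (-0.19)² + (-0.40)² + 0.01² + 0.37² + (-0.26)² + (-0.16)² + 0.29² + 0.15² + (-0.15)² = 0.5554
Proportion of variance = 0.5554 / 9 = 0.0617.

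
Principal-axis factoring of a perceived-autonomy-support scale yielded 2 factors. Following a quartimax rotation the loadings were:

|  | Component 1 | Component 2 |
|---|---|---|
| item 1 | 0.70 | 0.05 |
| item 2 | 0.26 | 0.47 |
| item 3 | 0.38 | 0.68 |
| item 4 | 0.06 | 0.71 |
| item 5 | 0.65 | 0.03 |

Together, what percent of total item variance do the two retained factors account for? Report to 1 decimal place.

Communalities: 0.4925, 0.2885, 0.6068, 0.5077, 0.4234; Σh² = 2.3189.
Total variance with 5 standardized items is 5, so the solution explains 2.3189/5 = 0.4638 = 46.38%.

46.4%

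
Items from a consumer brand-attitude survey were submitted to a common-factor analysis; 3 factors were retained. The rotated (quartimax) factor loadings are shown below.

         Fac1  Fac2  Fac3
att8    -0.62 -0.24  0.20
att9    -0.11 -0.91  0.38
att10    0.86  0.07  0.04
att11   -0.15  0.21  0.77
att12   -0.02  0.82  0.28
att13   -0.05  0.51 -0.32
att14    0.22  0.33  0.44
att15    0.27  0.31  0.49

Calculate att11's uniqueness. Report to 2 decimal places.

0.34

h² = (-0.15)² + 0.21² + 0.77² = 0.0225 + 0.0441 + 0.5929 = 0.6595
Uniqueness u² = 1 − h² = 1 − 0.6595 = 0.3405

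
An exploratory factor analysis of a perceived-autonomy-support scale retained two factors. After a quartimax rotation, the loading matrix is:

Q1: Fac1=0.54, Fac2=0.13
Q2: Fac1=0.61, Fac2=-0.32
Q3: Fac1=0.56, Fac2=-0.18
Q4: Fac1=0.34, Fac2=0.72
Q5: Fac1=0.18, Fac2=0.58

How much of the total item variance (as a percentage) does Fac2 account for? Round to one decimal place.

SS loadings for Fac2 = 0.13² + (-0.32)² + (-0.18)² + 0.72² + 0.58² = 1.0065
With 5 standardized items, total variance = 5. Proportion = 1.0065/5 = 0.2013 → 20.13%.

20.1%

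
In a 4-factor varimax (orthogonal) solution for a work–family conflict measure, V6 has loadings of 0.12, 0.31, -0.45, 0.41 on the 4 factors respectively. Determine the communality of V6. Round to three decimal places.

h² = 0.12² + 0.31² + (-0.45)² + 0.41² = 0.0144 + 0.0961 + 0.2025 + 0.1681 = 0.4811

0.481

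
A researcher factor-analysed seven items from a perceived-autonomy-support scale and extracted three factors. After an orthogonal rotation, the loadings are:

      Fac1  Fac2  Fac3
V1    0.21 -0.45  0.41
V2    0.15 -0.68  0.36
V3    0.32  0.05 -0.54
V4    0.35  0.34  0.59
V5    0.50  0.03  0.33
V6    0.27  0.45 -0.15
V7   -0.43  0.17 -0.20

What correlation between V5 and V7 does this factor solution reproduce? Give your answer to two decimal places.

r̂ = Σ λ_i·λ_j across factors = (0.50)(-0.43) + (0.03)(0.17) + (0.33)(-0.20)
  = -0.2150 +0.0051 -0.0660 = -0.2759

-0.28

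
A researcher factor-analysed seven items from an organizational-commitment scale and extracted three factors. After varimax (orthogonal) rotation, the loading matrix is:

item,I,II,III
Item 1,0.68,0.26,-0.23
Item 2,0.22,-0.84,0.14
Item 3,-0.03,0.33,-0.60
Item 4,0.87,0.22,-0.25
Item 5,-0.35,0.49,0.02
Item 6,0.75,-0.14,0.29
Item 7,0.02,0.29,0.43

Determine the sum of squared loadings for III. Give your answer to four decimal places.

0.7644

SS loadings for III = (-0.23)² + 0.14² + (-0.60)² + (-0.25)² + 0.02² + 0.29² + 0.43² = 0.0529 + 0.0196 + 0.3600 + 0.0625 + 0.0004 + 0.0841 + 0.1849 = 0.7644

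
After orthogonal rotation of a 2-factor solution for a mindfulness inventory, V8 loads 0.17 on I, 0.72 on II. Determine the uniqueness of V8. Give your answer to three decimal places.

h² = 0.17² + 0.72² = 0.0289 + 0.5184 = 0.5473
Uniqueness u² = 1 − h² = 1 − 0.5473 = 0.4527

0.453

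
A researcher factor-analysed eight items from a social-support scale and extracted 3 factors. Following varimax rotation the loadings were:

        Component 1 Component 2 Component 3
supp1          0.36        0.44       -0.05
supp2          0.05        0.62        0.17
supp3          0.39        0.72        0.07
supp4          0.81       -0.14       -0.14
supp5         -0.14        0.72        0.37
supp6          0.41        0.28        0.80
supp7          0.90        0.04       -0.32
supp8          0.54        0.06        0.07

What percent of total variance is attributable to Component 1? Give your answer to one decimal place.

27.9%

SS loadings for Component 1 = 0.36² + 0.05² + 0.39² + 0.81² + (-0.14)² + 0.41² + 0.90² + 0.54² = 2.2296
With 8 standardized items, total variance = 8. Proportion = 2.2296/8 = 0.2787 → 27.87%.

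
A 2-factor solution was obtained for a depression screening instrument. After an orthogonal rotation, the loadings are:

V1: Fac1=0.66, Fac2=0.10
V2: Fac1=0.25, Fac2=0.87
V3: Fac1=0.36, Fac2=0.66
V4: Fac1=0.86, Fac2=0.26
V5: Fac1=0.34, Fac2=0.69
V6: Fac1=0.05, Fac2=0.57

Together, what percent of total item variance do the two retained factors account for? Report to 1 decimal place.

SS loadings by factor: 1.4854, 2.0711; total = 3.5565.
Total variance with 6 standardized items is 6, so the solution explains 3.5565/6 = 0.5927 = 59.27%.

59.3%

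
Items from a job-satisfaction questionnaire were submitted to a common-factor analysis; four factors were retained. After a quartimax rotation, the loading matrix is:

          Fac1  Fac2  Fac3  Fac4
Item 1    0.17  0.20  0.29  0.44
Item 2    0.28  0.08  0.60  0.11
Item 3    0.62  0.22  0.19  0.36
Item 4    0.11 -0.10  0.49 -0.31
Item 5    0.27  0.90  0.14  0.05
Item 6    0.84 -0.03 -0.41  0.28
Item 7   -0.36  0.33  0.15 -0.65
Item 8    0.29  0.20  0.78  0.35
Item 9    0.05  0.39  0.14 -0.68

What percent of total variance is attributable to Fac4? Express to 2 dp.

SS loadings for Fac4 = 0.44² + 0.11² + 0.36² + (-0.31)² + 0.05² + 0.28² + (-0.65)² + 0.35² + (-0.68)² = 1.5197
With 9 standardized items, total variance = 9. Proportion = 1.5197/9 = 0.1689 → 16.89%.

16.89%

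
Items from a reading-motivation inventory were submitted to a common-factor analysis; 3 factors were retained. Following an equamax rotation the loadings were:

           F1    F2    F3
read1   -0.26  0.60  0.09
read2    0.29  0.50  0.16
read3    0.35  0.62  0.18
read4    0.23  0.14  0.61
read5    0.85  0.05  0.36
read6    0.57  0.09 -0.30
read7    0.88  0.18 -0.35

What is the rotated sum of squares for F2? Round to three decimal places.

SS loadings for F2 = 0.60² + 0.50² + 0.62² + 0.14² + 0.05² + 0.09² + 0.18² = 0.3600 + 0.2500 + 0.3844 + 0.0196 + 0.0025 + 0.0081 + 0.0324 = 1.0570

1.057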